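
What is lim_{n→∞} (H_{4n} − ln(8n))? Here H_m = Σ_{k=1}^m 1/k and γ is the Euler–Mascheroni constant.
lim = −ln 2 + γ

By Euler-Maclaurin, H_m = ln m + γ + O(1/m). So
  H_{4n} − ln(8n) = ln(4n) + γ − ln(8n) + O(1/n)
                       = ln(4/8) + γ + O(1/n).
Hence the limit is ln(4/8) + γ (= −ln 2).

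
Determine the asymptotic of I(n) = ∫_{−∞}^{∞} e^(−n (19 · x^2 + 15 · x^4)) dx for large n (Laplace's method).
I(n) ~ sqrt(π/(19n))

φ(x) = 19 · x^2 + 15 · x^4 has its unique global minimum at x* = 0 (since φ'(x) = 38x + 60x^3 = 0 only at x = 0 for real x with both coefficients positive, and φ → ∞ as |x| → ∞). At x* = 0, φ(0) = 0 and φ''(0) = 38. Laplace's method then gives
  I(n) ~ sqrt(2π / (n · φ''(0))) · e^(−n φ(0)) = sqrt(2π / (38n)) = sqrt(π/(19n)).
The 15 · x^4 term contributes only at subleading order (an O(1/n) relative correction).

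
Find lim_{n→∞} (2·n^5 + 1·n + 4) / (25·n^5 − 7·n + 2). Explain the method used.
lim = 2/25

For large n the leading n^5 terms dominate both numerator and denominator. Dividing top and bottom by n^5, every other term tends to 0, leaving 2/25.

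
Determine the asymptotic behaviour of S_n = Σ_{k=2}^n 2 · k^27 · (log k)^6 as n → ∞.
S_n ~ n^28 · (log n)^6 / 14

By integral comparison, S_n = ∫_1^n 2 · x^27 · (log x)^6 dx + O(n^27 · (log n)^6). For the integral, the leading term of ∫_1^n x^27 (log x)^6 dx is n^28/28 · (log n)^6 (by repeated integration by parts; each step lowers the log-exponent and produces a relatively O(1/log n) correction). Hence S_n ~ n^28 · (log n)^6 / 14.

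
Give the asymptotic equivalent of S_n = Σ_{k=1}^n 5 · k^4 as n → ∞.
S_n ~ n^5

By integral comparison (Euler-Maclaurin), Σ_{k=1}^n 5 · k^4 = 5 · ∫_0^n x^4 dx + O(n^4) = 5 · n^5/5 = n^5 + O(n^4). (Equivalently, Faulhaber's formula gives the same leading term.)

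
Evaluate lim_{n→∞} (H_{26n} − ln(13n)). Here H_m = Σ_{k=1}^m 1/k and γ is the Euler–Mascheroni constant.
lim = ln 2 + γ

By Euler-Maclaurin, H_m = ln m + γ + O(1/m). So
  H_{26n} − ln(13n) = ln(26n) + γ − ln(13n) + O(1/n)
                       = ln(26/13) + γ + O(1/n).
Hence the limit is ln(26/13) + γ (= ln 2).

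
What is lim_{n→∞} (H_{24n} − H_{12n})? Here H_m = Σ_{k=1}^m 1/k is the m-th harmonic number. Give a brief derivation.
lim = ln(24/12) = ln 2

Euler-Maclaurin gives H_m = ln m + γ + 1/(2m) + O(1/m^2). The γ and O(1/m) terms cancel in the difference:
  H_{24n} − H_{12n} = ln(24n) − ln(12n) + O(1/n) = ln(24/12) + O(1/n).
Hence the limit is ln(24/12) = ln 2.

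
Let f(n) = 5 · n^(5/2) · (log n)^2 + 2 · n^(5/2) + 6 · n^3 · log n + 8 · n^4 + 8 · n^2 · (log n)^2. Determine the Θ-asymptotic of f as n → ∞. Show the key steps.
f(n) ∈ Θ(n^4)

Compare the terms by growth order. For large n, n^a · (log n)^b dominates n^a' · (log n)^b' iff a > a', or (a = a' and b > b'). Ranking the 5 terms shows the dominant one is 8 · n^4. Hence f(n) ∈ Θ(n^4).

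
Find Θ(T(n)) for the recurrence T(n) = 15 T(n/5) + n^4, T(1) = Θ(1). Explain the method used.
T(n) = Θ(n^4)

log_5 15 ≈ 1.683. f(n) = n^4 dominates n^(log_5 15) since 4 > 1.683, and the regularity condition a·f(n/b) = 15·(n/5)^4 = (15/625)·n^4 ≤ c·f(n) holds with c = 15/625 ≈ 0.024 < 1. So this is Case 3: T(n) = Θ(f(n)) = Θ(n^4).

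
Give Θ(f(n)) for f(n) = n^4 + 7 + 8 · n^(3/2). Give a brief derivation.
f(n) ∈ Θ(n^4)

Compare the terms by growth order. For large n, n^a · (log n)^b dominates n^a' · (log n)^b' iff a > a', or (a = a' and b > b'). Ranking the 3 terms shows the dominant one is n^4. Hence f(n) ∈ Θ(n^4).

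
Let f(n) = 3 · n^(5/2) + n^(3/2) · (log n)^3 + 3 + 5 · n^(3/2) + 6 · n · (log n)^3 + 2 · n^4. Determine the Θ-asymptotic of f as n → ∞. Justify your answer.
f(n) ∈ Θ(n^4)

Compare the terms by growth order. For large n, n^a · (log n)^b dominates n^a' · (log n)^b' iff a > a', or (a = a' and b > b'). Ranking the 6 terms shows the dominant one is 2 · n^4. Hence f(n) ∈ Θ(n^4).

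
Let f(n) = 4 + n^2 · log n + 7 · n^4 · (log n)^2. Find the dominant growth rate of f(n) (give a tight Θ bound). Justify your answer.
f(n) ∈ Θ(n^4 · (log n)^2)

Compare the terms by growth order. For large n, n^a · (log n)^b dominates n^a' · (log n)^b' iff a > a', or (a = a' and b > b'). Ranking the 3 terms shows the dominant one is 7 · n^4 · (log n)^2. Hence f(n) ∈ Θ(n^4 · (log n)^2).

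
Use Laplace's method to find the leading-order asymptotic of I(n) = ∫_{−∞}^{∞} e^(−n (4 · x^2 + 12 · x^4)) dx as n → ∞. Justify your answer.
I(n) ~ sqrt(π/(4n))

φ(x) = 4 · x^2 + 12 · x^4 has its unique global minimum at x* = 0 (since φ'(x) = 8x + 48x^3 = 0 only at x = 0 for real x with both coefficients positive, and φ → ∞ as |x| → ∞). At x* = 0, φ(0) = 0 and φ''(0) = 8. Laplace's method then gives
  I(n) ~ sqrt(2π / (n · φ''(0))) · e^(−n φ(0)) = sqrt(2π / (8n)) = sqrt(π/(4n)).
The 12 · x^4 term contributes only at subleading order (an O(1/n) relative correction).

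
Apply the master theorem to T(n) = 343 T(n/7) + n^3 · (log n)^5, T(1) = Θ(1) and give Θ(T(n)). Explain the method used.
T(n) = Θ(n^3 · (log n)^6)

Here log_7 343 = 3 and f(n) = n^3 · (log n)^5 = Θ(n^(log_7 343) · (log n)^5). This is the extended Case 2 of the master theorem (f matches the critical exponent up to log factors), giving T(n) = Θ(n^(log_7 343) · (log n)^(5+1)) = Θ(n^3 · (log n)^6).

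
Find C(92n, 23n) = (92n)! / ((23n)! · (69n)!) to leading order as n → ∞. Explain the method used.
C(92n, 23n) ~ (256/27)^(23n) · sqrt(2/(3π·23n))

Write N = 23n. Apply Stirling to each factorial:
  (4N)! ~ sqrt(2π·4N) · (4N/e)^(4N),
  N! ~ sqrt(2π N) · (N/e)^N,
  (3N)! ~ sqrt(2π·3N) · (3N/e)^(3N).
The exponential factors combine to (4N)^(4N) / (N^N · (3N)^(3N)) = 4^(4N)/3^(3N) = (4^4/3^3)^N = (256/27)^N.
The square-root prefactors combine to sqrt(2π·4N) / (sqrt(2π N)·sqrt(2π·3N)) = sqrt(4 / (2π·3·N)) = sqrt(2/(3π·23n)).
Substituting N = 23n: C(92n, 23n) ~ (256/27)^(23n) · sqrt(2/(3π·23n)).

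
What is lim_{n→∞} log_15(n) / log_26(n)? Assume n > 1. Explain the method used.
lim = ln(26) / ln(15) = log_15(26)

Change of base: log_15(n) = ln n / ln 15 and log_26(n) = ln n / ln 26. The ratio is (ln n / ln 15) · (ln 26 / ln n) = ln 26 / ln 15, a constant independent of n. So the limit is ln 26 / ln 15 = log_15(26).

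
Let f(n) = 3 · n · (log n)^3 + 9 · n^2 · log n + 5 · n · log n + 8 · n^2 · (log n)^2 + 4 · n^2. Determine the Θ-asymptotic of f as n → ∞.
f(n) ∈ Θ(n^2 · (log n)^2)

Compare the terms by growth order. For large n, n^a · (log n)^b dominates n^a' · (log n)^b' iff a > a', or (a = a' and b > b'). Ranking the 5 terms shows the dominant one is 8 · n^2 · (log n)^2. Hence f(n) ∈ Θ(n^2 · (log n)^2).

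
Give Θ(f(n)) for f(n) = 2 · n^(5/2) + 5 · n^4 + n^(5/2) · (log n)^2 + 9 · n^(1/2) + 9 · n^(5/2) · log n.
f(n) ∈ Θ(n^4)

Compare the terms by growth order. For large n, n^a · (log n)^b dominates n^a' · (log n)^b' iff a > a', or (a = a' and b > b'). Ranking the 5 terms shows the dominant one is 5 · n^4. Hence f(n) ∈ Θ(n^4).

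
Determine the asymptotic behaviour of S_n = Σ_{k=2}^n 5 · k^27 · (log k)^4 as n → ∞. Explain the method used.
S_n ~ 5 · n^28 · (log n)^4 / 28

By integral comparison, S_n = ∫_1^n 5 · x^27 · (log x)^4 dx + O(n^27 · (log n)^4). For the integral, the leading term of ∫_1^n x^27 (log x)^4 dx is n^28/28 · (log n)^4 (by repeated integration by parts; each step lowers the log-exponent and produces a relatively O(1/log n) correction). Hence S_n ~ 5 · n^28 · (log n)^4 / 28.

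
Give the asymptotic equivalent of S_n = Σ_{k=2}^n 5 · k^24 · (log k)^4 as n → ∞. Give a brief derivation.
S_n ~ n^25 · (log n)^4 / 5

By integral comparison, S_n = ∫_1^n 5 · x^24 · (log x)^4 dx + O(n^24 · (log n)^4). For the integral, the leading term of ∫_1^n x^24 (log x)^4 dx is n^25/25 · (log n)^4 (by repeated integration by parts; each step lowers the log-exponent and produces a relatively O(1/log n) correction). Hence S_n ~ n^25 · (log n)^4 / 5.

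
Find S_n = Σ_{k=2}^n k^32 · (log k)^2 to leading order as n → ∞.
S_n ~ n^33 · (log n)^2 / 33

By integral comparison, S_n = ∫_1^n x^32 · (log x)^2 dx + O(n^32 · (log n)^2). For the integral, the leading term of ∫_1^n x^32 (log x)^2 dx is n^33/33 · (log n)^2 (by repeated integration by parts; each step lowers the log-exponent and produces a relatively O(1/log n) correction). Hence S_n ~ n^33 · (log n)^2 / 33.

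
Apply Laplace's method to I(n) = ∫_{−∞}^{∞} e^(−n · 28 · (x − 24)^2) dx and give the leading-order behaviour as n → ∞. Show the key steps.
I(n) = sqrt(π/(28n))

Here φ(x) = 28 · (x − 24)^2 has its unique minimum at x* = 24 with φ(x*) = 0 and φ''(x*) = 56. Laplace's method gives
  I(n) ~ e^(−n φ(x*)) · sqrt(2π / (n · φ''(x*))) = sqrt(2π / (56n)) = sqrt(π/(28n)).
This is exact: substituting u = (x − 24)·sqrt(28n) gives I(n) = (1/sqrt(28n)) ∫_{−∞}^{∞} e^(−u^2) du = sqrt(π/(28n)).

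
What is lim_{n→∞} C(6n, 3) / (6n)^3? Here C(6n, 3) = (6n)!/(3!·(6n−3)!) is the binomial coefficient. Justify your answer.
lim = 1/3! = 1/6

With N = 6n → ∞: C(N, 3) / N^3 = [N(N−1)…(N−2)] / (3! · N^3) = (1/3!) · 1 · (1 − 1/(6n)) · (1 − 2/(6n)). Each factor → 1 as N → ∞, so the limit is 1/3! = 1/6.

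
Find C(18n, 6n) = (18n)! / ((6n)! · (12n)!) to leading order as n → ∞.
C(18n, 6n) ~ (27/4)^(6n) · sqrt(3/(4π·6n))

Write N = 6n. Apply Stirling to each factorial:
  (3N)! ~ sqrt(2π·3N) · (3N/e)^(3N),
  N! ~ sqrt(2π N) · (N/e)^N,
  (2N)! ~ sqrt(2π·2N) · (2N/e)^(2N).
The exponential factors combine to (3N)^(3N) / (N^N · (2N)^(2N)) = 3^(3N)/2^(2N) = (3^3/2^2)^N = (27/4)^N.
The square-root prefactors combine to sqrt(2π·3N) / (sqrt(2π N)·sqrt(2π·2N)) = sqrt(3 / (2π·2·N)) = sqrt(3/(4π·6n)).
Substituting N = 6n: C(18n, 6n) ~ (27/4)^(6n) · sqrt(3/(4π·6n)).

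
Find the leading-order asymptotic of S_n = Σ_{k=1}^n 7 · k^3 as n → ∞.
S_n ~ 7 · n^4 / 4

By integral comparison (Euler-Maclaurin), Σ_{k=1}^n 7 · k^3 = 7 · ∫_0^n x^3 dx + O(n^3) = 7 · n^4/4 + O(n^3). (Equivalently, Faulhaber's formula gives the same leading term.)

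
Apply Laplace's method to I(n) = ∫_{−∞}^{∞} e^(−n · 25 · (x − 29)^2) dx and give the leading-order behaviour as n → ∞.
I(n) = sqrt(π/(25n))

Here φ(x) = 25 · (x − 29)^2 has its unique minimum at x* = 29 with φ(x*) = 0 and φ''(x*) = 50. Laplace's method gives
  I(n) ~ e^(−n φ(x*)) · sqrt(2π / (n · φ''(x*))) = sqrt(2π / (50n)) = sqrt(π/(25n)).
This is exact: substituting u = (x − 29)·sqrt(25n) gives I(n) = (1/sqrt(25n)) ∫_{−∞}^{∞} e^(−u^2) du = sqrt(π/(25n)).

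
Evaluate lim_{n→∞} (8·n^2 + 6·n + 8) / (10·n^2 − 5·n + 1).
lim = 8/10 = 4/5

For large n the leading n^2 terms dominate both numerator and denominator. Dividing top and bottom by n^2, every other term tends to 0, leaving 8/10 = 4/5.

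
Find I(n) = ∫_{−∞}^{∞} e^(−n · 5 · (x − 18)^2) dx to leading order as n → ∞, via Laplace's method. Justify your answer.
I(n) = sqrt(π/(5n))

Here φ(x) = 5 · (x − 18)^2 has its unique minimum at x* = 18 with φ(x*) = 0 and φ''(x*) = 10. Laplace's method gives
  I(n) ~ e^(−n φ(x*)) · sqrt(2π / (n · φ''(x*))) = sqrt(2π / (10n)) = sqrt(π/(5n)).
This is exact: substituting u = (x − 18)·sqrt(5n) gives I(n) = (1/sqrt(5n)) ∫_{−∞}^{∞} e^(−u^2) du = sqrt(π/(5n)).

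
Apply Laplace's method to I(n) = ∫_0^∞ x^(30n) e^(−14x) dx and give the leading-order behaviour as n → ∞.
I(n) ~ (sqrt(2π·30n) / 14) · (30n/(14e))^(30n)

Write the integrand as exp(30n ln x − 14x) and set f(x) = 30n ln x − 14x. Then f'(x) = 30n/x − 14 = 0 at x* = 30n/14, and f''(x*) = −30n/x*^2 = −14^2/(30n). Laplace's method (interior maximum) gives
  I(n) ~ e^(f(x*)) · sqrt(2π / |f''(x*)|)
        = exp(30n ln(30n/14) − 30n) · sqrt(2π · 30n / 14^2)
        = (30n/14)^(30n) e^(−30n) · sqrt(2π·30n) / 14
        = (sqrt(2π·30n) / 14) · (30n/(14e))^(30n).
This matches Γ(30n+1)/14^(30n+1) with Stirling applied to Γ.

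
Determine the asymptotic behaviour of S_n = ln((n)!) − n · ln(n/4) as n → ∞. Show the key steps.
S_n ~ n · (ln 4 − 1) + O(ln n)

Stirling: ln((n)!) = n ln(n) − n + O(ln n).
  S_n = n ln(n) − n − n ln(n/4) + O(ln n)
      = n ln(n) − n ln n + n ln 4 − n + O(ln n)
      = n ln 4 − n + O(ln n)
      = n (ln 4 − 1) + O(ln n).
Numerically ln(4) − 1 ≈ 0.3863.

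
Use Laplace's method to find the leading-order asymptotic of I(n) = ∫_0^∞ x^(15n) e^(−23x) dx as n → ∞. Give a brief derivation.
I(n) ~ (sqrt(2π·15n) / 23) · (15n/(23e))^(15n)

Write the integrand as exp(15n ln x − 23x) and set f(x) = 15n ln x − 23x. Then f'(x) = 15n/x − 23 = 0 at x* = 15n/23, and f''(x*) = −15n/x*^2 = −23^2/(15n). Laplace's method (interior maximum) gives
  I(n) ~ e^(f(x*)) · sqrt(2π / |f''(x*)|)
        = exp(15n ln(15n/23) − 15n) · sqrt(2π · 15n / 23^2)
        = (15n/23)^(15n) e^(−15n) · sqrt(2π·15n) / 23
        = (sqrt(2π·15n) / 23) · (15n/(23e))^(15n).
This matches Γ(15n+1)/23^(15n+1) with Stirling applied to Γ.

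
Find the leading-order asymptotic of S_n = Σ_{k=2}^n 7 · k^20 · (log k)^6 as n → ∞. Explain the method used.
S_n ~ n^21 · (log n)^6 / 3

By integral comparison, S_n = ∫_1^n 7 · x^20 · (log x)^6 dx + O(n^20 · (log n)^6). For the integral, the leading term of ∫_1^n x^20 (log x)^6 dx is n^21/21 · (log n)^6 (by repeated integration by parts; each step lowers the log-exponent and produces a relatively O(1/log n) correction). Hence S_n ~ n^21 · (log n)^6 / 3.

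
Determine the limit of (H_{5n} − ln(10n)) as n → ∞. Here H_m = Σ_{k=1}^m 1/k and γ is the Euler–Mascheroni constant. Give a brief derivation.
lim = −ln 2 + γ

By Euler-Maclaurin, H_m = ln m + γ + O(1/m). So
  H_{5n} − ln(10n) = ln(5n) + γ − ln(10n) + O(1/n)
                       = ln(5/10) + γ + O(1/n).
Hence the limit is ln(5/10) + γ (= −ln 2).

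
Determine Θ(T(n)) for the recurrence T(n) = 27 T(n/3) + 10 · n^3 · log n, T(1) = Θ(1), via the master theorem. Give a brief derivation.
T(n) = Θ(n^3 · (log n)^2)

Here log_3 27 = 3 and f(n) = 10 · n^3 · log n = Θ(n^(log_3 27) · (log n)^1). This is the extended Case 2 of the master theorem (f matches the critical exponent up to log factors), giving T(n) = Θ(n^(log_3 27) · (log n)^(1+1)) = Θ(n^3 · (log n)^2).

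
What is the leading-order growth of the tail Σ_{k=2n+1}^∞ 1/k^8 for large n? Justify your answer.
Σ_{k>2n} 1/k^8 ~ 1/(7 · (2n)^7)

Compare to the integral: ∫_{2n}^∞ x^(−8) dx = [−x^(−7)/7]_{2n}^∞ = 1/((8−1)·(2n)^7). Euler-Maclaurin then gives
  Σ_{k>2n} 1/k^8 = ∫_{2n}^∞ dx/x^8 − 1/(2·(2n)^8) + O(1/(2n)^9).
(Equivalently this is ζ(8) − Σ_{k≤2n} 1/k^8.)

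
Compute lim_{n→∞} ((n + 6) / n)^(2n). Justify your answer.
lim = e^12

Rewrite as (1 + 6/n)^(2n). By the standard limit (1 + x/n)^n → e^x, we have (1 + 6/n)^n → e^6, and raising to the 2nd power gives e^12.
More precisely, ln[(1 + 6/n)^(2n)] = 2n · ln(1 + 6/n) = 2n · (6/n + O(1/n^2)) = 12 + O(1/n) → 12.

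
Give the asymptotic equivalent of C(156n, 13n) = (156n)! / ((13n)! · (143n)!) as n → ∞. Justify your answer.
C(156n, 13n) ~ (8916100448256/285311670611)^(13n) · sqrt(6/(11π·13n))

Write N = 13n. Apply Stirling to each factorial:
  (12N)! ~ sqrt(2π·12N) · (12N/e)^(12N),
  N! ~ sqrt(2π N) · (N/e)^N,
  (11N)! ~ sqrt(2π·11N) · (11N/e)^(11N).
The exponential factors combine to (12N)^(12N) / (N^N · (11N)^(11N)) = 12^(12N)/11^(11N) = (12^12/11^11)^N = (8916100448256/285311670611)^N.
The square-root prefactors combine to sqrt(2π·12N) / (sqrt(2π N)·sqrt(2π·11N)) = sqrt(12 / (2π·11·N)) = sqrt(6/(11π·13n)).
Substituting N = 13n: C(156n, 13n) ~ (8916100448256/285311670611)^(13n) · sqrt(6/(11π·13n)).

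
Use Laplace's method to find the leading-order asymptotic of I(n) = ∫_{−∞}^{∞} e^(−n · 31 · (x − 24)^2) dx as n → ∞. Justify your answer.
I(n) = sqrt(π/(31n))

Here φ(x) = 31 · (x − 24)^2 has its unique minimum at x* = 24 with φ(x*) = 0 and φ''(x*) = 62. Laplace's method gives
  I(n) ~ e^(−n φ(x*)) · sqrt(2π / (n · φ''(x*))) = sqrt(2π / (62n)) = sqrt(π/(31n)).
This is exact: substituting u = (x − 24)·sqrt(31n) gives I(n) = (1/sqrt(31n)) ∫_{−∞}^{∞} e^(−u^2) du = sqrt(π/(31n)).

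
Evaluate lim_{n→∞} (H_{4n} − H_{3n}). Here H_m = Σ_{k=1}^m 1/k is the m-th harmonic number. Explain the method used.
lim = ln(4/3)

Euler-Maclaurin gives H_m = ln m + γ + 1/(2m) + O(1/m^2). The γ and O(1/m) terms cancel in the difference:
  H_{4n} − H_{3n} = ln(4n) − ln(3n) + O(1/n) = ln(4/3) + O(1/n).
Hence the limit is ln(4/3).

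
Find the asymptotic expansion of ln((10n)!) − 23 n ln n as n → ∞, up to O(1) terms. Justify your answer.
ln((10n)!) − 23 n ln n = −13 n ln n + 10(ln 10 − 1) n + (1/2) ln(2π·10n) + O(1/n)

Stirling: ln((10n)!) = 10n ln(10n) − 10n + (1/2) ln(2π·10n) + O(1/n).
Expand 10n ln(10n) = 10n (ln n + ln 10) = 10n ln n + 10n ln 10.
Subtract 23n ln n: leading term is (10 − 23) n ln n = −13 n ln n. The next term is 10n ln 10 − 10n = 10(ln 10 − 1) n. Then the (1/2) ln(2π·10n) correction.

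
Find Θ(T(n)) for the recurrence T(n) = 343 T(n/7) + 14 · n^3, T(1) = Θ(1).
T(n) = Θ(n^3 log n)

log_7 343 = 3, and f(n) = 14 · n^3 = Θ(n^(log_7 343)). This is Case 2 of the master theorem: T(n) = Θ(f(n) · log n) = Θ(n^3 log n).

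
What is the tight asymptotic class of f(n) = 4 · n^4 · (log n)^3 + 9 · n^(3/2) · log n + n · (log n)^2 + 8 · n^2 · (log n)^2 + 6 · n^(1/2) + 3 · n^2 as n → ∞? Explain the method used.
f(n) ∈ Θ(n^4 · (log n)^3)

Compare the terms by growth order. For large n, n^a · (log n)^b dominates n^a' · (log n)^b' iff a > a', or (a = a' and b > b'). Ranking the 6 terms shows the dominant one is 4 · n^4 · (log n)^3. Hence f(n) ∈ Θ(n^4 · (log n)^3).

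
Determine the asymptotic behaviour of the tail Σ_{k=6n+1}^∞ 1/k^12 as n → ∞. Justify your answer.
Σ_{k>6n} 1/k^12 ~ 1/(11 · (6n)^11)

Compare to the integral: ∫_{6n}^∞ x^(−12) dx = [−x^(−11)/11]_{6n}^∞ = 1/((12−1)·(6n)^11). Euler-Maclaurin then gives
  Σ_{k>6n} 1/k^12 = ∫_{6n}^∞ dx/x^12 − 1/(2·(6n)^12) + O(1/(6n)^13).
(Equivalently this is ζ(12) − Σ_{k≤6n} 1/k^12.)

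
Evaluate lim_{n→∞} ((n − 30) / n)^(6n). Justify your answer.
lim = e^(−180)

Rewrite as (1 − 30/n)^(6n). By the standard limit (1 + x/n)^n → e^x, we have (1 − 30/n)^n → e^(−30), and raising to the 6th power gives e^(−180).
More precisely, ln[(1 − 30/n)^(6n)] = 6n · ln(1 − 30/n) = 6n · (-30/n + O(1/n^2)) = -180 + O(1/n) → -180.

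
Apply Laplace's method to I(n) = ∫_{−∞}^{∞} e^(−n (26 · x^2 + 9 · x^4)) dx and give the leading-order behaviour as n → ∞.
I(n) ~ sqrt(π/(26n))

φ(x) = 26 · x^2 + 9 · x^4 has its unique global minimum at x* = 0 (since φ'(x) = 52x + 36x^3 = 0 only at x = 0 for real x with both coefficients positive, and φ → ∞ as |x| → ∞). At x* = 0, φ(0) = 0 and φ''(0) = 52. Laplace's method then gives
  I(n) ~ sqrt(2π / (n · φ''(0))) · e^(−n φ(0)) = sqrt(2π / (52n)) = sqrt(π/(26n)).
The 9 · x^4 term contributes only at subleading order (an O(1/n) relative correction).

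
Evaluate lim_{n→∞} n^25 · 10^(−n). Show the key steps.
lim = 0

Exponentials with base > 1 dominate every fixed polynomial: for any fixed c, n^c / 10^n → 0 as n → ∞ (e.g. by the ratio test, or by writing 10^n = e^(n ln 10) and noting e^(n ln 10) / n^c → ∞). Hence n^25 · 10^(−n) = n^25 / 10^n → 0.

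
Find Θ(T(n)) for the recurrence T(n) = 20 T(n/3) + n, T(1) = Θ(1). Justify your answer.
T(n) = Θ(n^(log_3 20))

Master theorem: compare f(n) = n to n^(log_3 20) where log_3 20 ≈ 2.727. Since 1 < log_3 20, we have f(n) = O(n^(log_3 20 − ε)) for some ε > 0 — Case 1. Hence T(n) = Θ(n^(log_3 20)).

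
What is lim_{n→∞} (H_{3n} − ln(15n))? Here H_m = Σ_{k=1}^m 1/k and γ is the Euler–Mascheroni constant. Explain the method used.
lim = −ln 5 + γ

By Euler-Maclaurin, H_m = ln m + γ + O(1/m). So
  H_{3n} − ln(15n) = ln(3n) + γ − ln(15n) + O(1/n)
                       = ln(3/15) + γ + O(1/n).
Hence the limit is ln(3/15) + γ (= −ln 5).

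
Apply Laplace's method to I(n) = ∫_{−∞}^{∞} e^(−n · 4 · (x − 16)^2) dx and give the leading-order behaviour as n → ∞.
I(n) = sqrt(π/(4n))

Here φ(x) = 4 · (x − 16)^2 has its unique minimum at x* = 16 with φ(x*) = 0 and φ''(x*) = 8. Laplace's method gives
  I(n) ~ e^(−n φ(x*)) · sqrt(2π / (n · φ''(x*))) = sqrt(2π / (8n)) = sqrt(π/(4n)).
This is exact: substituting u = (x − 16)·sqrt(4n) gives I(n) = (1/sqrt(4n)) ∫_{−∞}^{∞} e^(−u^2) du = sqrt(π/(4n)).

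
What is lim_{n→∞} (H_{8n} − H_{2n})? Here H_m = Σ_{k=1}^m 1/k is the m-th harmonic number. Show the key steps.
lim = ln(8/2) = ln 4

Euler-Maclaurin gives H_m = ln m + γ + 1/(2m) + O(1/m^2). The γ and O(1/m) terms cancel in the difference:
  H_{8n} − H_{2n} = ln(8n) − ln(2n) + O(1/n) = ln(8/2) + O(1/n).
Hence the limit is ln(8/2) = ln 4.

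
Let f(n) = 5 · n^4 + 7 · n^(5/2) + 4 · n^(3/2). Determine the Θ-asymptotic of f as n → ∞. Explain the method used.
f(n) ∈ Θ(n^4)

Compare the terms by growth order. For large n, n^a · (log n)^b dominates n^a' · (log n)^b' iff a > a', or (a = a' and b > b'). Ranking the 3 terms shows the dominant one is 5 · n^4. Hence f(n) ∈ Θ(n^4).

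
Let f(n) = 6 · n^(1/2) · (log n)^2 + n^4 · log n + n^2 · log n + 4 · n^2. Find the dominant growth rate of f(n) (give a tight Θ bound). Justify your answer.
f(n) ∈ Θ(n^4 · log n)

Compare the terms by growth order. For large n, n^a · (log n)^b dominates n^a' · (log n)^b' iff a > a', or (a = a' and b > b'). Ranking the 4 terms shows the dominant one is n^4 · log n. Hence f(n) ∈ Θ(n^4 · log n).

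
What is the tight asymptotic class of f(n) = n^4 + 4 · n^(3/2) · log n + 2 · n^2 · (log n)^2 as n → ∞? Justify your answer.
f(n) ∈ Θ(n^4)

Compare the terms by growth order. For large n, n^a · (log n)^b dominates n^a' · (log n)^b' iff a > a', or (a = a' and b > b'). Ranking the 3 terms shows the dominant one is n^4. Hence f(n) ∈ Θ(n^4).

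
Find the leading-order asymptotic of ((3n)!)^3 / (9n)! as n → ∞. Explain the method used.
((3n)!)^3/(9n)! ~ ((2π·3n)^(2/2) / sqrt(3)) · 3^(−3·3n)  →  0

Write N = 3n. Stirling: N! ~ sqrt(2π N)(N/e)^N and (3N)! ~ sqrt(2π·3N)·(3N/e)^(3N).
  (N!)^3/(3N)! ~ (2π N)^(3/2) (N/e)^(3N) / [sqrt(2π·3N) (3N/e)^(3N)]
     = (2π N)^(3/2) / sqrt(2π·3N) · (N/(3N))^(3N)
     = (2π N)^((3−1)/2) / sqrt(3) · 3^(−3N).
Since 3^3 > 1, the factor 3^(−3N) decays exponentially, so the ratio → 0. Substituting N = 3n gives the stated form.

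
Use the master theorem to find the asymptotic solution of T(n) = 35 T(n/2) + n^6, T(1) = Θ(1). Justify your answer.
T(n) = Θ(n^6)

log_2 35 ≈ 5.129. f(n) = n^6 dominates n^(log_2 35) since 6 > 5.129, and the regularity condition a·f(n/b) = 35·(n/2)^6 = (35/64)·n^6 ≤ c·f(n) holds with c = 35/64 ≈ 0.547 < 1. So this is Case 3: T(n) = Θ(f(n)) = Θ(n^6).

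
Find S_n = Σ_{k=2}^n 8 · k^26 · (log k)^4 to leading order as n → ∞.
S_n ~ 8 · n^27 · (log n)^4 / 27

By integral comparison, S_n = ∫_1^n 8 · x^26 · (log x)^4 dx + O(n^26 · (log n)^4). For the integral, the leading term of ∫_1^n x^26 (log x)^4 dx is n^27/27 · (log n)^4 (by repeated integration by parts; each step lowers the log-exponent and produces a relatively O(1/log n) correction). Hence S_n ~ 8 · n^27 · (log n)^4 / 27.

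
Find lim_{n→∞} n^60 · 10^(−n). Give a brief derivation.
lim = 0

Exponentials with base > 1 dominate every fixed polynomial: for any fixed c, n^c / 10^n → 0 as n → ∞ (e.g. by the ratio test, or by writing 10^n = e^(n ln 10) and noting e^(n ln 10) / n^c → ∞). Hence n^60 · 10^(−n) = n^60 / 10^n → 0.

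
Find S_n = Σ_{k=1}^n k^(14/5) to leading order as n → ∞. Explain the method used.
S_n ~ (5/19) · n^(19/5)

Integral comparison: Σ_{k=1}^n k^(14/5) = ∫_0^n x^(14/5) dx + O(n^(14/5)). The integral is n^(1 + 14/5) / (1 + 14/5) = n^((14+5)/5) / ((14+5)/5) = (5/19) · n^(19/5).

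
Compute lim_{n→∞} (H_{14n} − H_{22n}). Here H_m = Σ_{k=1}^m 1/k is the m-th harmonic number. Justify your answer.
lim = ln(14/22) = ln(7/11)

Euler-Maclaurin gives H_m = ln m + γ + 1/(2m) + O(1/m^2). The γ and O(1/m) terms cancel in the difference:
  H_{14n} − H_{22n} = ln(14n) − ln(22n) + O(1/n) = ln(14/22) + O(1/n).
Hence the limit is ln(14/22) = ln(7/11).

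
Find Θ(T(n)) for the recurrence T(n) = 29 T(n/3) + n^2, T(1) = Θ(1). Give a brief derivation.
T(n) = Θ(n^(log_3 29))

Master theorem: compare f(n) = n^2 to n^(log_3 29) where log_3 29 ≈ 3.065. Since 2 < log_3 29, we have f(n) = O(n^(log_3 29 − ε)) for some ε > 0 — Case 1. Hence T(n) = Θ(n^(log_3 29)).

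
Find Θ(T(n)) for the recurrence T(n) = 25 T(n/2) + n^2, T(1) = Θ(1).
T(n) = Θ(n^(log_2 25))

Master theorem: compare f(n) = n^2 to n^(log_2 25) where log_2 25 ≈ 4.644. Since 2 < log_2 25, we have f(n) = O(n^(log_2 25 − ε)) for some ε > 0 — Case 1. Hence T(n) = Θ(n^(log_2 25)).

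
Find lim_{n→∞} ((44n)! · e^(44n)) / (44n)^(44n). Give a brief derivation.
lim = ∞

Stirling: (44n)! ~ sqrt(2π·44n) · (44n/e)^(44n). Hence
  (44n)! · e^(44n) / (44n)^(44n) ~ sqrt(2π·44n) = sqrt(2π·44) · sqrt(n) → ∞.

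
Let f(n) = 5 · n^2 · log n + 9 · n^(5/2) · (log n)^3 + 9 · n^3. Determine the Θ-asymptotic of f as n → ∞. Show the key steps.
f(n) ∈ Θ(n^3)

Compare the terms by growth order. For large n, n^a · (log n)^b dominates n^a' · (log n)^b' iff a > a', or (a = a' and b > b'). Ranking the 3 terms shows the dominant one is 9 · n^3. Hence f(n) ∈ Θ(n^3).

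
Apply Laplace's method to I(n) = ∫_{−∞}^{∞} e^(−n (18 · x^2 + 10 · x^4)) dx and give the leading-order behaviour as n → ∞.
I(n) ~ sqrt(π/(18n))

φ(x) = 18 · x^2 + 10 · x^4 has its unique global minimum at x* = 0 (since φ'(x) = 36x + 40x^3 = 0 only at x = 0 for real x with both coefficients positive, and φ → ∞ as |x| → ∞). At x* = 0, φ(0) = 0 and φ''(0) = 36. Laplace's method then gives
  I(n) ~ sqrt(2π / (n · φ''(0))) · e^(−n φ(0)) = sqrt(2π / (36n)) = sqrt(π/(18n)).
The 10 · x^4 term contributes only at subleading order (an O(1/n) relative correction).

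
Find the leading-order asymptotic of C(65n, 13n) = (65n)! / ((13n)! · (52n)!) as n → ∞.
C(65n, 13n) ~ (3125/256)^(13n) · sqrt(5/(8π·13n))

Write N = 13n. Apply Stirling to each factorial:
  (5N)! ~ sqrt(2π·5N) · (5N/e)^(5N),
  N! ~ sqrt(2π N) · (N/e)^N,
  (4N)! ~ sqrt(2π·4N) · (4N/e)^(4N).
The exponential factors combine to (5N)^(5N) / (N^N · (4N)^(4N)) = 5^(5N)/4^(4N) = (5^5/4^4)^N = (3125/256)^N.
The square-root prefactors combine to sqrt(2π·5N) / (sqrt(2π N)·sqrt(2π·4N)) = sqrt(5 / (2π·4·N)) = sqrt(5/(8π·13n)).
Substituting N = 13n: C(65n, 13n) ~ (3125/256)^(13n) · sqrt(5/(8π·13n)).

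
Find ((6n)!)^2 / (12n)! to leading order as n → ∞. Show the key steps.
((6n)!)^2/(12n)! ~ ((2π·6n)^(1/2) / sqrt(2)) · 2^(−2·6n)  →  0

Write N = 6n. Stirling: N! ~ sqrt(2π N)(N/e)^N and (2N)! ~ sqrt(2π·2N)·(2N/e)^(2N).
  (N!)^2/(2N)! ~ (2π N)^(2/2) (N/e)^(2N) / [sqrt(2π·2N) (2N/e)^(2N)]
     = (2π N)^(2/2) / sqrt(2π·2N) · (N/(2N))^(2N)
     = (2π N)^((2−1)/2) / sqrt(2) · 2^(−2N).
Since 2^2 > 1, the factor 2^(−2N) decays exponentially, so the ratio → 0. Substituting N = 6n gives the stated form.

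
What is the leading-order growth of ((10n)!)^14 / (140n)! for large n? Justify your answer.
((10n)!)^14/(140n)! ~ ((2π·10n)^(13/2) / sqrt(14)) · 14^(−14·10n)  →  0

Write N = 10n. Stirling: N! ~ sqrt(2π N)(N/e)^N and (14N)! ~ sqrt(2π·14N)·(14N/e)^(14N).
  (N!)^14/(14N)! ~ (2π N)^(14/2) (N/e)^(14N) / [sqrt(2π·14N) (14N/e)^(14N)]
     = (2π N)^(14/2) / sqrt(2π·14N) · (N/(14N))^(14N)
     = (2π N)^((14−1)/2) / sqrt(14) · 14^(−14N).
Since 14^14 > 1, the factor 14^(−14N) decays exponentially, so the ratio → 0. Substituting N = 10n gives the stated form.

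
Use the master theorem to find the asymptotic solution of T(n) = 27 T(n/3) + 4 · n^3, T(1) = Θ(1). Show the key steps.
T(n) = Θ(n^3 log n)

log_3 27 = 3, and f(n) = 4 · n^3 = Θ(n^(log_3 27)). This is Case 2 of the master theorem: T(n) = Θ(f(n) · log n) = Θ(n^3 log n).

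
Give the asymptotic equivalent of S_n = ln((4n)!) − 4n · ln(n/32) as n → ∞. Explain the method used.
S_n ~ 4n · (ln 128 − 1) + O(ln n)

Stirling: ln((4n)!) = 4n ln(4n) − 4n + O(ln n).
  S_n = 4n ln(4n) − 4n − 4n ln(n/32) + O(ln n)
      = 4n ln(4n) − 4n ln n + 4n ln 32 − 4n + O(ln n)
      = 4n ln 4 + 4n ln 32 − 4n + O(ln n)
      = 4n (ln 128 − 1) + O(ln n).
Numerically ln(128) − 1 ≈ 3.8520.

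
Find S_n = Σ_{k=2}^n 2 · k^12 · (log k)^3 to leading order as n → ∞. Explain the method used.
S_n ~ 2 · n^13 · (log n)^3 / 13

By integral comparison, S_n = ∫_1^n 2 · x^12 · (log x)^3 dx + O(n^12 · (log n)^3). For the integral, the leading term of ∫_1^n x^12 (log x)^3 dx is n^13/13 · (log n)^3 (by repeated integration by parts; each step lowers the log-exponent and produces a relatively O(1/log n) correction). Hence S_n ~ 2 · n^13 · (log n)^3 / 13.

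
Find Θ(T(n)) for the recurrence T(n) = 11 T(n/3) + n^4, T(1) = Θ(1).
T(n) = Θ(n^4)

log_3 11 ≈ 2.183. f(n) = n^4 dominates n^(log_3 11) since 4 > 2.183, and the regularity condition a·f(n/b) = 11·(n/3)^4 = (11/81)·n^4 ≤ c·f(n) holds with c = 11/81 ≈ 0.136 < 1. So this is Case 3: T(n) = Θ(f(n)) = Θ(n^4).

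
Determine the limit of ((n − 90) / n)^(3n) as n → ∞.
lim = e^(−270)

Rewrite as (1 − 90/n)^(3n). By the standard limit (1 + x/n)^n → e^x, we have (1 − 90/n)^n → e^(−90), and raising to the 3rd power gives e^(−270).
More precisely, ln[(1 − 90/n)^(3n)] = 3n · ln(1 − 90/n) = 3n · (-90/n + O(1/n^2)) = -270 + O(1/n) → -270.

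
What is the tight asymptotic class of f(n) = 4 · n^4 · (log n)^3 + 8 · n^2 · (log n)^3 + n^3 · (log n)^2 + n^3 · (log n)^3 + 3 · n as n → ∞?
f(n) ∈ Θ(n^4 · (log n)^3)

Compare the terms by growth order. For large n, n^a · (log n)^b dominates n^a' · (log n)^b' iff a > a', or (a = a' and b > b'). Ranking the 5 terms shows the dominant one is 4 · n^4 · (log n)^3. Hence f(n) ∈ Θ(n^4 · (log n)^3).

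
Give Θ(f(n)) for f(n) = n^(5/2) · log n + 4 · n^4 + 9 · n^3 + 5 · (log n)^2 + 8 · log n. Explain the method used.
f(n) ∈ Θ(n^4)

Compare the terms by growth order. For large n, n^a · (log n)^b dominates n^a' · (log n)^b' iff a > a', or (a = a' and b > b'). Ranking the 5 terms shows the dominant one is 4 · n^4. Hence f(n) ∈ Θ(n^4).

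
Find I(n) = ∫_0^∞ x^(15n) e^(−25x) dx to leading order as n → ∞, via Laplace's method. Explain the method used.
I(n) ~ (sqrt(2π·15n) / 25) · (15n/(25e))^(15n)

Write the integrand as exp(15n ln x − 25x) and set f(x) = 15n ln x − 25x. Then f'(x) = 15n/x − 25 = 0 at x* = 15n/25, and f''(x*) = −15n/x*^2 = −25^2/(15n). Laplace's method (interior maximum) gives
  I(n) ~ e^(f(x*)) · sqrt(2π / |f''(x*)|)
        = exp(15n ln(15n/25) − 15n) · sqrt(2π · 15n / 25^2)
        = (15n/25)^(15n) e^(−15n) · sqrt(2π·15n) / 25
        = (sqrt(2π·15n) / 25) · (15n/(25e))^(15n).
This matches Γ(15n+1)/25^(15n+1) with Stirling applied to Γ.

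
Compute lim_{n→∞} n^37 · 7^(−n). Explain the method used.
lim = 0

Exponentials with base > 1 dominate every fixed polynomial: for any fixed c, n^c / 7^n → 0 as n → ∞ (e.g. by the ratio test, or by writing 7^n = e^(n ln 7) and noting e^(n ln 7) / n^c → ∞). Hence n^37 · 7^(−n) = n^37 / 7^n → 0.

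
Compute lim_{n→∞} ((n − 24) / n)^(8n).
lim = e^(−192)

Rewrite as (1 − 24/n)^(8n). By the standard limit (1 + x/n)^n → e^x, we have (1 − 24/n)^n → e^(−24), and raising to the 8th power gives e^(−192).
More precisely, ln[(1 − 24/n)^(8n)] = 8n · ln(1 − 24/n) = 8n · (-24/n + O(1/n^2)) = -192 + O(1/n) → -192.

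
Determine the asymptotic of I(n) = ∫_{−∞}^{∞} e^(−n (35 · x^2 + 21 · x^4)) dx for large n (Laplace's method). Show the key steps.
I(n) ~ sqrt(π/(35n))

φ(x) = 35 · x^2 + 21 · x^4 has its unique global minimum at x* = 0 (since φ'(x) = 70x + 84x^3 = 0 only at x = 0 for real x with both coefficients positive, and φ → ∞ as |x| → ∞). At x* = 0, φ(0) = 0 and φ''(0) = 70. Laplace's method then gives
  I(n) ~ sqrt(2π / (n · φ''(0))) · e^(−n φ(0)) = sqrt(2π / (70n)) = sqrt(π/(35n)).
The 21 · x^4 term contributes only at subleading order (an O(1/n) relative correction).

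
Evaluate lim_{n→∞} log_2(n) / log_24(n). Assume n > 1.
lim = ln(24) / ln(2) = log_2(24)

Change of base: log_2(n) = ln n / ln 2 and log_24(n) = ln n / ln 24. The ratio is (ln n / ln 2) · (ln 24 / ln n) = ln 24 / ln 2, a constant independent of n. So the limit is ln 24 / ln 2 = log_2(24).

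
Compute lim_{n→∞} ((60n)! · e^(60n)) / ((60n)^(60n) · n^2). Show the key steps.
lim = 0

Stirling: (60n)! ~ sqrt(2π·60n) · (60n/e)^(60n). Hence
  (60n)! · e^(60n) / (60n)^(60n) ~ sqrt(2π·60n).
Dividing by n^2: sqrt(2π·60n) / n^2 = sqrt(2π·60) · n^((1−4)/2), so the expression behaves like sqrt(2π·60) · n^((1−4)/2) → 0.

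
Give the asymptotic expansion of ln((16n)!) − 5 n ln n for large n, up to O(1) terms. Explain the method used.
ln((16n)!) − 5 n ln n = 11 n ln n + 16(ln 16 − 1) n + (1/2) ln(2π·16n) + O(1/n)

Stirling: ln((16n)!) = 16n ln(16n) − 16n + (1/2) ln(2π·16n) + O(1/n).
Expand 16n ln(16n) = 16n (ln n + ln 16) = 16n ln n + 16n ln 16.
Subtract 5n ln n: leading term is (16 − 5) n ln n = 11 n ln n. The next term is 16n ln 16 − 16n = 16(ln 16 − 1) n. Then the (1/2) ln(2π·16n) correction.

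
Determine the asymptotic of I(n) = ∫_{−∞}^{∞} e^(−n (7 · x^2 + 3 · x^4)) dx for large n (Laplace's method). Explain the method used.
I(n) ~ sqrt(π/(7n))

φ(x) = 7 · x^2 + 3 · x^4 has its unique global minimum at x* = 0 (since φ'(x) = 14x + 12x^3 = 0 only at x = 0 for real x with both coefficients positive, and φ → ∞ as |x| → ∞). At x* = 0, φ(0) = 0 and φ''(0) = 14. Laplace's method then gives
  I(n) ~ sqrt(2π / (n · φ''(0))) · e^(−n φ(0)) = sqrt(2π / (14n)) = sqrt(π/(7n)).
The 3 · x^4 term contributes only at subleading order (an O(1/n) relative correction).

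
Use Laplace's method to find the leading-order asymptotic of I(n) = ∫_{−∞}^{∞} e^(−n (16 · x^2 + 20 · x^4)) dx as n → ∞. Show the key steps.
I(n) ~ sqrt(π/(16n))

φ(x) = 16 · x^2 + 20 · x^4 has its unique global minimum at x* = 0 (since φ'(x) = 32x + 80x^3 = 0 only at x = 0 for real x with both coefficients positive, and φ → ∞ as |x| → ∞). At x* = 0, φ(0) = 0 and φ''(0) = 32. Laplace's method then gives
  I(n) ~ sqrt(2π / (n · φ''(0))) · e^(−n φ(0)) = sqrt(2π / (32n)) = sqrt(π/(16n)).
The 20 · x^4 term contributes only at subleading order (an O(1/n) relative correction).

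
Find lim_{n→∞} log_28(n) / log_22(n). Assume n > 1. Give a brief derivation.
lim = ln(22) / ln(28) = log_28(22)

Change of base: log_28(n) = ln n / ln 28 and log_22(n) = ln n / ln 22. The ratio is (ln n / ln 28) · (ln 22 / ln n) = ln 22 / ln 28, a constant independent of n. So the limit is ln 22 / ln 28 = log_28(22).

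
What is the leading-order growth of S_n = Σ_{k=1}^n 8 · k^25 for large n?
S_n ~ 4 · n^26 / 13

By integral comparison (Euler-Maclaurin), Σ_{k=1}^n 8 · k^25 = 8 · ∫_0^n x^25 dx + O(n^25) = 8 · n^26/26 = 4 · n^26 / 13 + O(n^25). (Equivalently, Faulhaber's formula gives the same leading term.)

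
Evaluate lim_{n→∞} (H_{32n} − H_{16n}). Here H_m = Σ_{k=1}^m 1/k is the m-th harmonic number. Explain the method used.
lim = ln(32/16) = ln 2

Euler-Maclaurin gives H_m = ln m + γ + 1/(2m) + O(1/m^2). The γ and O(1/m) terms cancel in the difference:
  H_{32n} − H_{16n} = ln(32n) − ln(16n) + O(1/n) = ln(32/16) + O(1/n).
Hence the limit is ln(32/16) = ln 2.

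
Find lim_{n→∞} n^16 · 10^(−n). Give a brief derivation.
lim = 0

Exponentials with base > 1 dominate every fixed polynomial: for any fixed c, n^c / 10^n → 0 as n → ∞ (e.g. by the ratio test, or by writing 10^n = e^(n ln 10) and noting e^(n ln 10) / n^c → ∞). Hence n^16 · 10^(−n) = n^16 / 10^n → 0.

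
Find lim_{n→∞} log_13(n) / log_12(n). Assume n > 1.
lim = ln(12) / ln(13) = log_13(12)

Change of base: log_13(n) = ln n / ln 13 and log_12(n) = ln n / ln 12. The ratio is (ln n / ln 13) · (ln 12 / ln n) = ln 12 / ln 13, a constant independent of n. So the limit is ln 12 / ln 13 = log_13(12).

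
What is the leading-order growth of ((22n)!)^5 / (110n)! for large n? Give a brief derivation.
((22n)!)^5/(110n)! ~ ((2π·22n)^(4/2) / sqrt(5)) · 5^(−5·22n)  →  0

Write N = 22n. Stirling: N! ~ sqrt(2π N)(N/e)^N and (5N)! ~ sqrt(2π·5N)·(5N/e)^(5N).
  (N!)^5/(5N)! ~ (2π N)^(5/2) (N/e)^(5N) / [sqrt(2π·5N) (5N/e)^(5N)]
     = (2π N)^(5/2) / sqrt(2π·5N) · (N/(5N))^(5N)
     = (2π N)^((5−1)/2) / sqrt(5) · 5^(−5N).
Since 5^5 > 1, the factor 5^(−5N) decays exponentially, so the ratio → 0. Substituting N = 22n gives the stated form.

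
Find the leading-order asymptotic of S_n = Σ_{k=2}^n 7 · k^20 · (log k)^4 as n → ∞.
S_n ~ n^21 · (log n)^4 / 3

By integral comparison, S_n = ∫_1^n 7 · x^20 · (log x)^4 dx + O(n^20 · (log n)^4). For the integral, the leading term of ∫_1^n x^20 (log x)^4 dx is n^21/21 · (log n)^4 (by repeated integration by parts; each step lowers the log-exponent and produces a relatively O(1/log n) correction). Hence S_n ~ n^21 · (log n)^4 / 3.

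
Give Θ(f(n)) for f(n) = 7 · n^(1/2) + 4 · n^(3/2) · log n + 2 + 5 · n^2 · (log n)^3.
f(n) ∈ Θ(n^2 · (log n)^3)

Compare the terms by growth order. For large n, n^a · (log n)^b dominates n^a' · (log n)^b' iff a > a', or (a = a' and b > b'). Ranking the 4 terms shows the dominant one is 5 · n^2 · (log n)^3. Hence f(n) ∈ Θ(n^2 · (log n)^3).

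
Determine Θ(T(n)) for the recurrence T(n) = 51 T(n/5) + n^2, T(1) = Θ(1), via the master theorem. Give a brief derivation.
T(n) = Θ(n^(log_5 51))

Master theorem: compare f(n) = n^2 to n^(log_5 51) where log_5 51 ≈ 2.443. Since 2 < log_5 51, we have f(n) = O(n^(log_5 51 − ε)) for some ε > 0 — Case 1. Hence T(n) = Θ(n^(log_5 51)).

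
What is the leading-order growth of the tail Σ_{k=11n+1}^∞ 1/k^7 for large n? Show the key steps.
Σ_{k>11n} 1/k^7 ~ 1/(6 · (11n)^6)

Compare to the integral: ∫_{11n}^∞ x^(−7) dx = [−x^(−6)/6]_{11n}^∞ = 1/((7−1)·(11n)^6). Euler-Maclaurin then gives
  Σ_{k>11n} 1/k^7 = ∫_{11n}^∞ dx/x^7 − 1/(2·(11n)^7) + O(1/(11n)^8).
(Equivalently this is ζ(7) − Σ_{k≤11n} 1/k^7.)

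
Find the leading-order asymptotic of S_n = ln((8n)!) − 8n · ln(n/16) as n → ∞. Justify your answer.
S_n ~ 8n · (ln 128 − 1) + O(ln n)

Stirling: ln((8n)!) = 8n ln(8n) − 8n + O(ln n).
  S_n = 8n ln(8n) − 8n − 8n ln(n/16) + O(ln n)
      = 8n ln(8n) − 8n ln n + 8n ln 16 − 8n + O(ln n)
      = 8n ln 8 + 8n ln 16 − 8n + O(ln n)
      = 8n (ln 128 − 1) + O(ln n).
Numerically ln(128) − 1 ≈ 3.8520.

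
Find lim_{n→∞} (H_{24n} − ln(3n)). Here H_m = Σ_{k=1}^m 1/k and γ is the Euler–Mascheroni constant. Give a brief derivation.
lim = ln 8 + γ

By Euler-Maclaurin, H_m = ln m + γ + O(1/m). So
  H_{24n} − ln(3n) = ln(24n) + γ − ln(3n) + O(1/n)
                       = ln(24/3) + γ + O(1/n).
Hence the limit is ln(24/3) + γ (= ln 8).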